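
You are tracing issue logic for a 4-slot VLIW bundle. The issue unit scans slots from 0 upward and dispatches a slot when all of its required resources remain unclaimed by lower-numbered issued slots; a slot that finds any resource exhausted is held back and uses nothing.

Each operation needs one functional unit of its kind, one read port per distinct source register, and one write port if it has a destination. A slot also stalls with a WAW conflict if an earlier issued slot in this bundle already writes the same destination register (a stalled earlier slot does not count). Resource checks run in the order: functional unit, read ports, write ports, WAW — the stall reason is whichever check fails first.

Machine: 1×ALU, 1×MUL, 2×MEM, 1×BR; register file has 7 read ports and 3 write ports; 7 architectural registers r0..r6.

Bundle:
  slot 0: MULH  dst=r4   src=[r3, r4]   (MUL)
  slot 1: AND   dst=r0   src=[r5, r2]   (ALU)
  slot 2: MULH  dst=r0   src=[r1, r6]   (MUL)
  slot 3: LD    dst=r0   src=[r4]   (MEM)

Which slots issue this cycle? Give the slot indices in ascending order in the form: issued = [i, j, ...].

issued = [0, 1]

  0. MUL→r4 ⇒ go  {1A/0Mu/2Ld/1B | 5r 2w}
  1. ALU→r0 ⇒ go  {0A/0Mu/2Ld/1B | 3r 1w}
  2. MUL→r0 ⇒ no(FU)  {0A/0Mu/2Ld/1B | 3r 1w}
  3. MEM→r0 ⇒ no(WAW)  {0A/0Mu/2Ld/1B | 3r 1w}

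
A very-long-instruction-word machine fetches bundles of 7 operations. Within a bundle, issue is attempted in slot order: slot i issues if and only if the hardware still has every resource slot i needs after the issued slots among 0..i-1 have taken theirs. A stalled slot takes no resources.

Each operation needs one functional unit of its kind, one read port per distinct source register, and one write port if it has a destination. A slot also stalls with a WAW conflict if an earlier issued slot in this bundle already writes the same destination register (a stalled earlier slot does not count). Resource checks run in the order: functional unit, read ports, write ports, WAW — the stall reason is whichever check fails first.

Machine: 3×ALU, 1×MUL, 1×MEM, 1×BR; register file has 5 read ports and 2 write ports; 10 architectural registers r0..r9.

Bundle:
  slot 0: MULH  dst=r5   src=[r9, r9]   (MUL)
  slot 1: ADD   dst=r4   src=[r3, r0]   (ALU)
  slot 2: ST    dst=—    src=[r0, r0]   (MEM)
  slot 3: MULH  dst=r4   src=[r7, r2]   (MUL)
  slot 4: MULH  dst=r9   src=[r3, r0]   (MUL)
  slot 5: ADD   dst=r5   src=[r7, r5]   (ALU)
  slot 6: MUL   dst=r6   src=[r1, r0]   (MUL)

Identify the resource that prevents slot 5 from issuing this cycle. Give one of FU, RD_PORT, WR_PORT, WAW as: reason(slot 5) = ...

reason(slot 5) = RD_PORT

[0] MUL needs rd=1 wr=1: ok; after: ALU=3 MUL=0 MEM=1 BR=1, R=4, W=1
[1] ALU needs rd=2 wr=1: ok; after: ALU=2 MUL=0 MEM=1 BR=1, R=2, W=0
[2] MEM needs rd=1 wr=0: ok; after: ALU=2 MUL=0 MEM=0 BR=1, R=1, W=0
[3] MUL needs rd=2 wr=1: FU; after: ALU=2 MUL=0 MEM=0 BR=1, R=1, W=0
[4] MUL needs rd=2 wr=1: FU; after: ALU=2 MUL=0 MEM=0 BR=1, R=1, W=0
[5] ALU needs rd=2 wr=1: RD_PORT; after: ALU=2 MUL=0 MEM=0 BR=1, R=1, W=0
[6] MUL needs rd=2 wr=1: FU; after: ALU=2 MUL=0 MEM=0 BR=1, R=1, W=0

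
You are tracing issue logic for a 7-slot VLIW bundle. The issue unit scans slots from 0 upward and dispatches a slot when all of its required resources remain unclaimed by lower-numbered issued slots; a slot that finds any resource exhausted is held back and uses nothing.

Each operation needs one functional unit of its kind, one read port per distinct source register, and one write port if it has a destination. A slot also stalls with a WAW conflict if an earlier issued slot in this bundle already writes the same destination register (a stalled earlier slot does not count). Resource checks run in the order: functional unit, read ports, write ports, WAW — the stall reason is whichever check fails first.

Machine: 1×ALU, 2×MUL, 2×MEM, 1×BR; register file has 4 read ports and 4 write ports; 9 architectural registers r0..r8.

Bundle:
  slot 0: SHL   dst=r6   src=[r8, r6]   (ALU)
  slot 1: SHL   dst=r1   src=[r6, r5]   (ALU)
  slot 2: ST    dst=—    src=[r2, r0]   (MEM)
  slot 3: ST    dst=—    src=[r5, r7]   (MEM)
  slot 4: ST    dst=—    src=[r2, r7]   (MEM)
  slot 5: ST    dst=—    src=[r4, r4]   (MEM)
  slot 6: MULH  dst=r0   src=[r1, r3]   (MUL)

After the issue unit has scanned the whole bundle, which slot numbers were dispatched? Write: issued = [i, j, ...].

issued = [0, 2]

  0. ALU→r6 ⇒ go  {0A/2Mu/2Ld/1B | 2r 3w}
  1. ALU→r1 ⇒ no(FU)  {0A/2Mu/2Ld/1B | 2r 3w}
  2. MEM ⇒ go  {0A/2Mu/1Ld/1B | 0r 3w}
  3. MEM ⇒ no(RD_PORT)  {0A/2Mu/1Ld/1B | 0r 3w}
  4. MEM ⇒ no(RD_PORT)  {0A/2Mu/1Ld/1B | 0r 3w}
  5. MEM ⇒ no(RD_PORT)  {0A/2Mu/1Ld/1B | 0r 3w}
  6. MUL→r0 ⇒ no(RD_PORT)  {0A/2Mu/1Ld/1B | 0r 3w}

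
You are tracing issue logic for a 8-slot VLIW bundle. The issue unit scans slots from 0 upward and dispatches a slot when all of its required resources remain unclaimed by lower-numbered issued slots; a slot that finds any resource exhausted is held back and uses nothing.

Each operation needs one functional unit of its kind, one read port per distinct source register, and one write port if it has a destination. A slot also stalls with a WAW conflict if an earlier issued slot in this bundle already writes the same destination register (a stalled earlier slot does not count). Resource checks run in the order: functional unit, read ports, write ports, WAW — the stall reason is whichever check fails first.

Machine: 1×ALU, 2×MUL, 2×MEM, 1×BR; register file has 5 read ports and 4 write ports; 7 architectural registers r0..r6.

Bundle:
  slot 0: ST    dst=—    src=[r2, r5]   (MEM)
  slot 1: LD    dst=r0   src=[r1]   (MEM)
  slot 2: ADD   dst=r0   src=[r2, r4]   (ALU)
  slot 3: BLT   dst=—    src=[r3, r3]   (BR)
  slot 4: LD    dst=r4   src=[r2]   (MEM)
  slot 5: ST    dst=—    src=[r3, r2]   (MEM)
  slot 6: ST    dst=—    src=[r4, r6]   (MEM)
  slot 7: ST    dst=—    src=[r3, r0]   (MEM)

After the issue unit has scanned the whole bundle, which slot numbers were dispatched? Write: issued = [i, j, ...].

issued = [0, 1, 3]

slot 0 (MEM): ISSUE — free A1,Mu2,Ld1,B1 rp3 wp4
slot 1 (MEM): ISSUE — free A1,Mu2,Ld0,B1 rp2 wp3
slot 2 (ALU): stall WAW — free A1,Mu2,Ld0,B1 rp2 wp3
slot 3 (BR): ISSUE — free A1,Mu2,Ld0,B0 rp1 wp3
slot 4 (MEM): stall FU — free A1,Mu2,Ld0,B0 rp1 wp3
slot 5 (MEM): stall FU — free A1,Mu2,Ld0,B0 rp1 wp3
slot 6 (MEM): stall FU — free A1,Mu2,Ld0,B0 rp1 wp3
slot 7 (MEM): stall FU — free A1,Mu2,Ld0,B0 rp1 wp3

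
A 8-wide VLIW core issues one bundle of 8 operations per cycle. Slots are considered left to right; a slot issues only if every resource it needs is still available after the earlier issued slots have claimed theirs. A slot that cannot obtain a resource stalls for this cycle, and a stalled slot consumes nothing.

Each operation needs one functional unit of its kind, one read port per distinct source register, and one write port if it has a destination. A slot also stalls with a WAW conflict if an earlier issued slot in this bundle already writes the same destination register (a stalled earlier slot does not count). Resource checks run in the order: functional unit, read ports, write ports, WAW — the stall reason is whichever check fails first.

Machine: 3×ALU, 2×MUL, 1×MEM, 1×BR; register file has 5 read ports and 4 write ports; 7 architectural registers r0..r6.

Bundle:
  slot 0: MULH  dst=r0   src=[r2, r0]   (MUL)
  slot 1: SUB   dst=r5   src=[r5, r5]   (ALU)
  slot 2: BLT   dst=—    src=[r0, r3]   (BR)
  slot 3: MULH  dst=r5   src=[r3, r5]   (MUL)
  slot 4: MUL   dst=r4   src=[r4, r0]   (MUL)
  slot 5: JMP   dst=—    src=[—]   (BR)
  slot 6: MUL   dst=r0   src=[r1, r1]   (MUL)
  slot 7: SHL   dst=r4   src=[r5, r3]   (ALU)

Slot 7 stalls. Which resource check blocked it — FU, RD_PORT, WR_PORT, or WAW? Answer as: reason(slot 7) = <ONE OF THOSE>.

#0 MUL src=r2,r0 dispatched  <A:3 Mu:1 Ld:1 B:1 rd:3 wr:3>
#1 ALU src=r5,r5 dispatched  <A:2 Mu:1 Ld:1 B:1 rd:2 wr:2>
#2 BR src=r0,r3 dispatched  <A:2 Mu:1 Ld:1 B:0 rd:0 wr:2>
#3 MUL src=r3,r5 held:RD_PORT  <A:2 Mu:1 Ld:1 B:0 rd:0 wr:2>
#4 MUL src=r4,r0 held:RD_PORT  <A:2 Mu:1 Ld:1 B:0 rd:0 wr:2>
#5 BR src=- held:FU  <A:2 Mu:1 Ld:1 B:0 rd:0 wr:2>
#6 MUL src=r1,r1 held:RD_PORT  <A:2 Mu:1 Ld:1 B:0 rd:0 wr:2>
#7 ALU src=r5,r3 held:RD_PORT  <A:2 Mu:1 Ld:1 B:0 rd:0 wr:2>

reason(slot 7) = RD_PORT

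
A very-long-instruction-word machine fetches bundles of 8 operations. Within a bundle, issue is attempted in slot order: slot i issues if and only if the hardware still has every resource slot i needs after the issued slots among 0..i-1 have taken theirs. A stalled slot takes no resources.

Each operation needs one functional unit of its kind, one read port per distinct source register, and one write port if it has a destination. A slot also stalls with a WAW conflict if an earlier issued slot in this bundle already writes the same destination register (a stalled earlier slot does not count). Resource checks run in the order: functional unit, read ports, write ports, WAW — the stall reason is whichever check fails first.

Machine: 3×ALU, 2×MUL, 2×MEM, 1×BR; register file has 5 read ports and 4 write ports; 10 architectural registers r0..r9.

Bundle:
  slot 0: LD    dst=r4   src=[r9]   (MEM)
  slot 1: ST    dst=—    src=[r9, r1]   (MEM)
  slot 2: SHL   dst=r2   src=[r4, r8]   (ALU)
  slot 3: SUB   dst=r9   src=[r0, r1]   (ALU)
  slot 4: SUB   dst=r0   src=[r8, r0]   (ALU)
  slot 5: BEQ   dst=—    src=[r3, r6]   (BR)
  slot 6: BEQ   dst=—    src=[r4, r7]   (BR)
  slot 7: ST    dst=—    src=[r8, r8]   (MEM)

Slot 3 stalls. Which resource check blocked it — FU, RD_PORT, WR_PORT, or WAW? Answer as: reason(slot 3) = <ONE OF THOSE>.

reason(slot 3) = RD_PORT

#0 MEM src=r9 dispatched  <A:3 Mu:2 Ld:1 B:1 rd:4 wr:3>
#1 MEM src=r9,r1 dispatched  <A:3 Mu:2 Ld:0 B:1 rd:2 wr:3>
#2 ALU src=r4,r8 dispatched  <A:2 Mu:2 Ld:0 B:1 rd:0 wr:2>
#3 ALU src=r0,r1 held:RD_PORT  <A:2 Mu:2 Ld:0 B:1 rd:0 wr:2>
#4 ALU src=r8,r0 held:RD_PORT  <A:2 Mu:2 Ld:0 B:1 rd:0 wr:2>
#5 BR src=r3,r6 held:RD_PORT  <A:2 Mu:2 Ld:0 B:1 rd:0 wr:2>
#6 BR src=r4,r7 held:RD_PORT  <A:2 Mu:2 Ld:0 B:1 rd:0 wr:2>
#7 MEM src=r8,r8 held:FU  <A:2 Mu:2 Ld:0 B:1 rd:0 wr:2>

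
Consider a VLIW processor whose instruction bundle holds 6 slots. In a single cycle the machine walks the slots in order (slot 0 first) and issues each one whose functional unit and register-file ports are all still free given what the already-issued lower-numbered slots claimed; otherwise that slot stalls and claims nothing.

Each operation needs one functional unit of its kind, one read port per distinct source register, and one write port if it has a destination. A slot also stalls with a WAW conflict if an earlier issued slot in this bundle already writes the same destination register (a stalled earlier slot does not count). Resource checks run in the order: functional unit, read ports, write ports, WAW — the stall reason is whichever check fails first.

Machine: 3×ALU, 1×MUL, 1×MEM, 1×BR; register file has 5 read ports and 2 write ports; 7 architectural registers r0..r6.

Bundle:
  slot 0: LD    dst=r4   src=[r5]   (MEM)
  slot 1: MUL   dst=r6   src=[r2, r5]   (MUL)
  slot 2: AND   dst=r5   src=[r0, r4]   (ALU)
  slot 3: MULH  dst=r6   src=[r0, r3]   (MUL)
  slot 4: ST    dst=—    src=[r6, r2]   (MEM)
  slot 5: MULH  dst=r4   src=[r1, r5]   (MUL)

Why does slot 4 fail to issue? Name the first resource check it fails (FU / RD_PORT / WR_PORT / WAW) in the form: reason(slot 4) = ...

[0] MEM needs rd=1 wr=1: ok; after: ALU=3 MUL=1 MEM=0 BR=1, R=4, W=1
[1] MUL needs rd=2 wr=1: ok; after: ALU=3 MUL=0 MEM=0 BR=1, R=2, W=0
[2] ALU needs rd=2 wr=1: WR_PORT; after: ALU=3 MUL=0 MEM=0 BR=1, R=2, W=0
[3] MUL needs rd=2 wr=1: FU; after: ALU=3 MUL=0 MEM=0 BR=1, R=2, W=0
[4] MEM needs rd=2 wr=0: FU; after: ALU=3 MUL=0 MEM=0 BR=1, R=2, W=0
[5] MUL needs rd=2 wr=1: FU; after: ALU=3 MUL=0 MEM=0 BR=1, R=2, W=0

reason(slot 4) = FU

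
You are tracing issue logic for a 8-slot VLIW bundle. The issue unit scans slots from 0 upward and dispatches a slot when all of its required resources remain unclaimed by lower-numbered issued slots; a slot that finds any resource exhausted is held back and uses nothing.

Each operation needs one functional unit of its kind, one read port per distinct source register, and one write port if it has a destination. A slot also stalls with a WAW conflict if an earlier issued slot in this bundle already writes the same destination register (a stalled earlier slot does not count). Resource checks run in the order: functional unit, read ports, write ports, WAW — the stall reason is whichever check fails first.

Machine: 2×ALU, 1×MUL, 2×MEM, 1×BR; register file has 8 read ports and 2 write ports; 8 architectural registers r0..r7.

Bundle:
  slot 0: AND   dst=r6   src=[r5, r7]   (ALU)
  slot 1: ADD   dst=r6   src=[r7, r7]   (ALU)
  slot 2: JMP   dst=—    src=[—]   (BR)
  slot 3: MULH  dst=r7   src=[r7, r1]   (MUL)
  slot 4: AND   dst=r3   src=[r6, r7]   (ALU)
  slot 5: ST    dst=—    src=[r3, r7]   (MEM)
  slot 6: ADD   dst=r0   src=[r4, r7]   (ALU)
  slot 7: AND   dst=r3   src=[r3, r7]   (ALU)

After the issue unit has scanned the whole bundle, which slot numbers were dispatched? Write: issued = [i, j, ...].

issued = [0, 2, 3, 5]

slot 0 (ALU): ISSUE — free A1,Mu1,Ld2,B1 rp6 wp1
slot 1 (ALU): stall WAW — free A1,Mu1,Ld2,B1 rp6 wp1
slot 2 (BR): ISSUE — free A1,Mu1,Ld2,B0 rp6 wp1
slot 3 (MUL): ISSUE — free A1,Mu0,Ld2,B0 rp4 wp0
slot 4 (ALU): stall WR_PORT — free A1,Mu0,Ld2,B0 rp4 wp0
slot 5 (MEM): ISSUE — free A1,Mu0,Ld1,B0 rp2 wp0
slot 6 (ALU): stall WR_PORT — free A1,Mu0,Ld1,B0 rp2 wp0
slot 7 (ALU): stall WR_PORT — free A1,Mu0,Ld1,B0 rp2 wp0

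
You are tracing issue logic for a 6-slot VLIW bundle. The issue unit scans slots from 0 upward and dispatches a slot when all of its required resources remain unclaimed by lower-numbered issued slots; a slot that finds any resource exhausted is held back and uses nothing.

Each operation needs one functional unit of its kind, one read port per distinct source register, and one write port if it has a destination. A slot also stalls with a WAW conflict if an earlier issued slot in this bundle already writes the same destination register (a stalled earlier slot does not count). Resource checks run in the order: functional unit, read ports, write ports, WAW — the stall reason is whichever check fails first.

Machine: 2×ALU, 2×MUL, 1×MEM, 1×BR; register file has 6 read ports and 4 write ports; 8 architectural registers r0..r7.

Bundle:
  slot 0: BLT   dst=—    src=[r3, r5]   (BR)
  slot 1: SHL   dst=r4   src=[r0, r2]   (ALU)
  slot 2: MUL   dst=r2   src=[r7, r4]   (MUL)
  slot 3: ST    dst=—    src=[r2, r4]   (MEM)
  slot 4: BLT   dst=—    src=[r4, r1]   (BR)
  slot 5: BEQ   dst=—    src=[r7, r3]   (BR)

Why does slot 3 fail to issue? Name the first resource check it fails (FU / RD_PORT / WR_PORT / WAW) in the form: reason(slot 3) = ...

reason(slot 3) = RD_PORT

  0. BR ⇒ go  {2A/2Mu/1Ld/0B | 4r 4w}
  1. ALU→r4 ⇒ go  {1A/2Mu/1Ld/0B | 2r 3w}
  2. MUL→r2 ⇒ go  {1A/1Mu/1Ld/0B | 0r 2w}
  3. MEM ⇒ no(RD_PORT)  {1A/1Mu/1Ld/0B | 0r 2w}
  4. BR ⇒ no(FU)  {1A/1Mu/1Ld/0B | 0r 2w}
  5. BR ⇒ no(FU)  {1A/1Mu/1Ld/0B | 0r 2w}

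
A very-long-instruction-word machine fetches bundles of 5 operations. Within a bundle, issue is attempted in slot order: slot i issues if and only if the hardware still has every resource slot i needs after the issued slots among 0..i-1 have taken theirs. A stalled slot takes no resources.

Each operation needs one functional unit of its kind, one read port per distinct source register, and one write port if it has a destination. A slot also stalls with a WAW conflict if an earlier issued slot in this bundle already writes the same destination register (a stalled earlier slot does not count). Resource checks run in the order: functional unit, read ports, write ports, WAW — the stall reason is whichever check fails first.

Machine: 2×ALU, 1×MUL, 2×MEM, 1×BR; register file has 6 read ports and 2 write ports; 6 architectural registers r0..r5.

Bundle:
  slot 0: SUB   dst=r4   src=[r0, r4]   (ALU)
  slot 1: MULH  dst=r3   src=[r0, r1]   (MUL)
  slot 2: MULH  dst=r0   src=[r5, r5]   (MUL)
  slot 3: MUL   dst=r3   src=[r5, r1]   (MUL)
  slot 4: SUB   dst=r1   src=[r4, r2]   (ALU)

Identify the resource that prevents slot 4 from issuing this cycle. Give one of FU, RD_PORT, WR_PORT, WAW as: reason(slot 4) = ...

reason(slot 4) = WR_PORT

  0. ALU→r4 ⇒ go  {1A/1Mu/2Ld/1B | 4r 1w}
  1. MUL→r3 ⇒ go  {1A/0Mu/2Ld/1B | 2r 0w}
  2. MUL→r0 ⇒ no(FU)  {1A/0Mu/2Ld/1B | 2r 0w}
  3. MUL→r3 ⇒ no(FU)  {1A/0Mu/2Ld/1B | 2r 0w}
  4. ALU→r1 ⇒ no(WR_PORT)  {1A/0Mu/2Ld/1B | 2r 0w}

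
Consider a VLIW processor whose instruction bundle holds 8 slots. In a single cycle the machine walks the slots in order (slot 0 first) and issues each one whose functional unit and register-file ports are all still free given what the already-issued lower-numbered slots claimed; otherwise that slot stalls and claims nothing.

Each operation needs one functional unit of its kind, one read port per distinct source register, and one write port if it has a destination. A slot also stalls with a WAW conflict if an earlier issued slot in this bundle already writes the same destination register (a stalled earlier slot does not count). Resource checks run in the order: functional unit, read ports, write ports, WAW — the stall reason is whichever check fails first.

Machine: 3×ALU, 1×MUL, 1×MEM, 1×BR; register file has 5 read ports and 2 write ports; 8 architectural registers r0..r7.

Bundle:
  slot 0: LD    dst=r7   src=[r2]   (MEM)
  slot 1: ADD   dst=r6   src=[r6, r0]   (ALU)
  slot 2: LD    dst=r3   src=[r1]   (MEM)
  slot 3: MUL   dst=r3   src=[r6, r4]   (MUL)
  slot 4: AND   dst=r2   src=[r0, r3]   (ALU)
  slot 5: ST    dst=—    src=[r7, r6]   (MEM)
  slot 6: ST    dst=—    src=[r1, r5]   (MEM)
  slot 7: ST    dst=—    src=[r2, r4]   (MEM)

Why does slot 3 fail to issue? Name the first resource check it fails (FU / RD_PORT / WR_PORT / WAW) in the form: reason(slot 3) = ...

reason(slot 3) = WR_PORT

(0) want 1×MEM +1rd +1wr — yes → AL3|MU1|ME0|BR1|rd4|wr1
(1) want 1×ALU +2rd +1wr — yes → AL2|MU1|ME0|BR1|rd2|wr0
(2) want 1×MEM +1rd +1wr — FU → AL2|MU1|ME0|BR1|rd2|wr0
(3) want 1×MUL +2rd +1wr — WR_PORT → AL2|MU1|ME0|BR1|rd2|wr0
(4) want 1×ALU +2rd +1wr — WR_PORT → AL2|MU1|ME0|BR1|rd2|wr0
(5) want 1×MEM +2rd +0wr — FU → AL2|MU1|ME0|BR1|rd2|wr0
(6) want 1×MEM +2rd +0wr — FU → AL2|MU1|ME0|BR1|rd2|wr0
(7) want 1×MEM +2rd +0wr — FU → AL2|MU1|ME0|BR1|rd2|wr0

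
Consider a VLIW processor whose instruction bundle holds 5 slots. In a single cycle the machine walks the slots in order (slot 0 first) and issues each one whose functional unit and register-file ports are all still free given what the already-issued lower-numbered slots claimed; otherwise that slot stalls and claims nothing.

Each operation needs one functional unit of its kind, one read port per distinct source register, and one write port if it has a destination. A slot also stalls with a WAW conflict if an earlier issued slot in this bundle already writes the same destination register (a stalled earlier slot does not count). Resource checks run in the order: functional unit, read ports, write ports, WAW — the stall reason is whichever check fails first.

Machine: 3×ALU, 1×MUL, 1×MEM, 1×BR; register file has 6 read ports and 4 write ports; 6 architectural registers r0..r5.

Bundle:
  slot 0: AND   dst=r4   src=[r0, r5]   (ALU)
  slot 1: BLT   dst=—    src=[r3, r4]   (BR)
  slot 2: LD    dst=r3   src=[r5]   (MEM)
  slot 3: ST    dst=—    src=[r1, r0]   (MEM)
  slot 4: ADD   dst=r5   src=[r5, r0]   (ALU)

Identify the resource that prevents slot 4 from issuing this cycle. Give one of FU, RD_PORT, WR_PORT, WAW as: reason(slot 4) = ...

(0) want 1×ALU +2rd +1wr — yes → AL2|MU1|ME1|BR1|rd4|wr3
(1) want 1×BR +2rd +0wr — yes → AL2|MU1|ME1|BR0|rd2|wr3
(2) want 1×MEM +1rd +1wr — yes → AL2|MU1|ME0|BR0|rd1|wr2
(3) want 1×MEM +2rd +0wr — FU → AL2|MU1|ME0|BR0|rd1|wr2
(4) want 1×ALU +2rd +1wr — RD_PORT → AL2|MU1|ME0|BR0|rd1|wr2

reason(slot 4) = RD_PORT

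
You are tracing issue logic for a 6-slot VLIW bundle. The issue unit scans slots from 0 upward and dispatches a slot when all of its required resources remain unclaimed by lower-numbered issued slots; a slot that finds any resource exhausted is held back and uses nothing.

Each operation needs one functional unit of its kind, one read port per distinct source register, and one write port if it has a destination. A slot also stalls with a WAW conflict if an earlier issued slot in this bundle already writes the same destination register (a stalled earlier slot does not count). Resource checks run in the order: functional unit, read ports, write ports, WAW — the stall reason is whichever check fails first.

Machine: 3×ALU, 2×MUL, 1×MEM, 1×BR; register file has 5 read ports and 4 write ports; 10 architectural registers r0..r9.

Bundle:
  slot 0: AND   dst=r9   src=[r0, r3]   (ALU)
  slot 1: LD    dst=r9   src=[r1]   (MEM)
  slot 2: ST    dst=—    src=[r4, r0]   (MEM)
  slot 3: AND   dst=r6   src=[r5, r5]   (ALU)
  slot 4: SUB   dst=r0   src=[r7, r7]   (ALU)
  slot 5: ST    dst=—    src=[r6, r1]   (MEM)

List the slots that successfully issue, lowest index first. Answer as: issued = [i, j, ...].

issued = [0, 2, 3]

(0) want 1×ALU +2rd +1wr — yes → AL2|MU2|ME1|BR1|rd3|wr3
(1) want 1×MEM +1rd +1wr — WAW → AL2|MU2|ME1|BR1|rd3|wr3
(2) want 1×MEM +2rd +0wr — yes → AL2|MU2|ME0|BR1|rd1|wr3
(3) want 1×ALU +1rd +1wr — yes → AL1|MU2|ME0|BR1|rd0|wr2
(4) want 1×ALU +1rd +1wr — RD_PORT → AL1|MU2|ME0|BR1|rd0|wr2
(5) want 1×MEM +2rd +0wr — FU → AL1|MU2|ME0|BR1|rd0|wr2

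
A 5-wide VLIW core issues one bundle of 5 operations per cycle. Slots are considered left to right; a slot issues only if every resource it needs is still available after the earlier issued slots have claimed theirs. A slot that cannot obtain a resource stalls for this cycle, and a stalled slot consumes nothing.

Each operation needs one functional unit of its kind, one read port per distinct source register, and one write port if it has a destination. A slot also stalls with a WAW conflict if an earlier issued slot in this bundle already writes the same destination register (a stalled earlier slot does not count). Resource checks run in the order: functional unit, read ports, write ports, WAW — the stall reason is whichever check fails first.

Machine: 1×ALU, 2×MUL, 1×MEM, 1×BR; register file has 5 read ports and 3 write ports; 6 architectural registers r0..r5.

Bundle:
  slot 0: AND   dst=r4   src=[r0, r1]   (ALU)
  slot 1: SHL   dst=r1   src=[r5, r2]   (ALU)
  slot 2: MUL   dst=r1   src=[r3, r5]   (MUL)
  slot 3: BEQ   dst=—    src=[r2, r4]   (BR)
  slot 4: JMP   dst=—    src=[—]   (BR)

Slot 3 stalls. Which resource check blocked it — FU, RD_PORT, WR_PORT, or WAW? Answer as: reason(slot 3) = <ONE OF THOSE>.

(0) want 1×ALU +2rd +1wr — yes → AL0|MU2|ME1|BR1|rd3|wr2
(1) want 1×ALU +2rd +1wr — FU → AL0|MU2|ME1|BR1|rd3|wr2
(2) want 1×MUL +2rd +1wr — yes → AL0|MU1|ME1|BR1|rd1|wr1
(3) want 1×BR +2rd +0wr — RD_PORT → AL0|MU1|ME1|BR1|rd1|wr1
(4) want 1×BR +0rd +0wr — yes → AL0|MU1|ME1|BR0|rd1|wr1

reason(slot 3) = RD_PORT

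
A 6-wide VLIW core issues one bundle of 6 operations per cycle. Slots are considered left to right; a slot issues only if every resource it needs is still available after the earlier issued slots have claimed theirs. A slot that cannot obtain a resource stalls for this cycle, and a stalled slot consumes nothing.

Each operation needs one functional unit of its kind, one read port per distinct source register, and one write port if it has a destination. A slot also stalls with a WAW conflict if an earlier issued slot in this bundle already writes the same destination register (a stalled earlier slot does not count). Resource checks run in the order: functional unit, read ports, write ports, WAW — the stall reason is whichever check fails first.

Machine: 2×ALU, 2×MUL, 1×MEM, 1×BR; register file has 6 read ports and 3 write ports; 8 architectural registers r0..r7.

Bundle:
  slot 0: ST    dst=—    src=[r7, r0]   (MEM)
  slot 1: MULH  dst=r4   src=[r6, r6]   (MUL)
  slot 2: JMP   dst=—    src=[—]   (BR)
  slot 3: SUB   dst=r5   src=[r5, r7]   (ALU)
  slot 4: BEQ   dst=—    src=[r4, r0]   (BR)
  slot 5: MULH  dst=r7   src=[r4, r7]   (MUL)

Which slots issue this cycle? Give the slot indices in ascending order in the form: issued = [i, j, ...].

issued = [0, 1, 2, 3]

slot 0 (MEM): ISSUE — free A2,Mu2,Ld0,B1 rp4 wp3
slot 1 (MUL): ISSUE — free A2,Mu1,Ld0,B1 rp3 wp2
slot 2 (BR): ISSUE — free A2,Mu1,Ld0,B0 rp3 wp2
slot 3 (ALU): ISSUE — free A1,Mu1,Ld0,B0 rp1 wp1
slot 4 (BR): stall FU — free A1,Mu1,Ld0,B0 rp1 wp1
slot 5 (MUL): stall RD_PORT — free A1,Mu1,Ld0,B0 rp1 wp1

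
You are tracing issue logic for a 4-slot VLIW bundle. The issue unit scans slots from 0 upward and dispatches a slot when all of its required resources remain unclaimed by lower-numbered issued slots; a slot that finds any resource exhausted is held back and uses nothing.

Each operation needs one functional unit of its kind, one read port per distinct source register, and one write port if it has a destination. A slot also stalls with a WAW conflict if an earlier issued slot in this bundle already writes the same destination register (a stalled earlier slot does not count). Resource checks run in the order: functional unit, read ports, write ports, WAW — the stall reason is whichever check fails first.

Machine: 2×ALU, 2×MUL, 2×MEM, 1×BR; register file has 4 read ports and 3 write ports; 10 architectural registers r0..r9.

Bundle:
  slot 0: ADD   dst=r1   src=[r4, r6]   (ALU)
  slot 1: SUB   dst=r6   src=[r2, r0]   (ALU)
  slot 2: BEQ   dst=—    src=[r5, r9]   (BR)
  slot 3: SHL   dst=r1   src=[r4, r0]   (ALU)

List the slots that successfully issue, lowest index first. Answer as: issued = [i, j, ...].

  0. ALU→r1 ⇒ go  {1A/2Mu/2Ld/1B | 2r 2w}
  1. ALU→r6 ⇒ go  {0A/2Mu/2Ld/1B | 0r 1w}
  2. BR ⇒ no(RD_PORT)  {0A/2Mu/2Ld/1B | 0r 1w}
  3. ALU→r1 ⇒ no(FU)  {0A/2Mu/2Ld/1B | 0r 1w}

issued = [0, 1]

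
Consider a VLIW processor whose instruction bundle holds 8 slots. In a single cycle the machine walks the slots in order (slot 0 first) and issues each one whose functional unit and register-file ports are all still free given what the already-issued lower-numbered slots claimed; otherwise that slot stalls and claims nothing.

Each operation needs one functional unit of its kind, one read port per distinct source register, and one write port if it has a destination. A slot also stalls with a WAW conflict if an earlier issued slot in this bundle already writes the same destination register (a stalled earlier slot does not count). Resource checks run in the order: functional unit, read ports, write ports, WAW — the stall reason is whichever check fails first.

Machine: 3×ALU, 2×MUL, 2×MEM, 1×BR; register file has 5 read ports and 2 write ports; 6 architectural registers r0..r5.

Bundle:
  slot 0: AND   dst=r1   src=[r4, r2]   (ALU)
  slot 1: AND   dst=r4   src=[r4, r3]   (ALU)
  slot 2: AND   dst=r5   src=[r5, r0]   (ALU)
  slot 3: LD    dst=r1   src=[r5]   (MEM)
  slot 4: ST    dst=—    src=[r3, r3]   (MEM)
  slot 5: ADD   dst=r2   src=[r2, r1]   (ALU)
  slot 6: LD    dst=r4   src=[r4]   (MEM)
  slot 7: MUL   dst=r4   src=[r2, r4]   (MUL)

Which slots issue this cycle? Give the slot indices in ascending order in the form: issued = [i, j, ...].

issued = [0, 1, 4]

slot 0 (ALU): ISSUE — free A2,Mu2,Ld2,B1 rp3 wp1
slot 1 (ALU): ISSUE — free A1,Mu2,Ld2,B1 rp1 wp0
slot 2 (ALU): stall RD_PORT — free A1,Mu2,Ld2,B1 rp1 wp0
slot 3 (MEM): stall WR_PORT — free A1,Mu2,Ld2,B1 rp1 wp0
slot 4 (MEM): ISSUE — free A1,Mu2,Ld1,B1 rp0 wp0
slot 5 (ALU): stall RD_PORT — free A1,Mu2,Ld1,B1 rp0 wp0
slot 6 (MEM): stall RD_PORT — free A1,Mu2,Ld1,B1 rp0 wp0
slot 7 (MUL): stall RD_PORT — free A1,Mu2,Ld1,B1 rp0 wp0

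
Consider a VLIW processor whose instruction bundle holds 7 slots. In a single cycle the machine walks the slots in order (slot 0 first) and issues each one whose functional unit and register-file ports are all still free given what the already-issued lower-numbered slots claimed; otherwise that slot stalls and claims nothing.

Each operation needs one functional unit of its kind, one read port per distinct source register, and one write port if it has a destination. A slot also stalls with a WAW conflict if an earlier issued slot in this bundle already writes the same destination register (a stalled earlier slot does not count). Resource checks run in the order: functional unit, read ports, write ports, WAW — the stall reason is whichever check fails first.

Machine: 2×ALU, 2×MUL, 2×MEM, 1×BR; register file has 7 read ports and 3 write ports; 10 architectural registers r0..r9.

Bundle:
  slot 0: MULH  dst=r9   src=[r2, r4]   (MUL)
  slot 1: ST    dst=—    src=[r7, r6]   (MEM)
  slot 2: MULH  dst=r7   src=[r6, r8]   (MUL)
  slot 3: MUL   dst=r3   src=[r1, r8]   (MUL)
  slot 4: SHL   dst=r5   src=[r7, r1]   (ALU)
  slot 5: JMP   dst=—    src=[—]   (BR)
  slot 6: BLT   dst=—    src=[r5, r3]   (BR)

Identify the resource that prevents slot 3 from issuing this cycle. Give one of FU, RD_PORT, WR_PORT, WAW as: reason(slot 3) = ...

reason(slot 3) = FU

(0) want 1×MUL +2rd +1wr — yes → AL2|MU1|ME2|BR1|rd5|wr2
(1) want 1×MEM +2rd +0wr — yes → AL2|MU1|ME1|BR1|rd3|wr2
(2) want 1×MUL +2rd +1wr — yes → AL2|MU0|ME1|BR1|rd1|wr1
(3) want 1×MUL +2rd +1wr — FU → AL2|MU0|ME1|BR1|rd1|wr1
(4) want 1×ALU +2rd +1wr — RD_PORT → AL2|MU0|ME1|BR1|rd1|wr1
(5) want 1×BR +0rd +0wr — yes → AL2|MU0|ME1|BR0|rd1|wr1
(6) want 1×BR +2rd +0wr — FU → AL2|MU0|ME1|BR0|rd1|wr1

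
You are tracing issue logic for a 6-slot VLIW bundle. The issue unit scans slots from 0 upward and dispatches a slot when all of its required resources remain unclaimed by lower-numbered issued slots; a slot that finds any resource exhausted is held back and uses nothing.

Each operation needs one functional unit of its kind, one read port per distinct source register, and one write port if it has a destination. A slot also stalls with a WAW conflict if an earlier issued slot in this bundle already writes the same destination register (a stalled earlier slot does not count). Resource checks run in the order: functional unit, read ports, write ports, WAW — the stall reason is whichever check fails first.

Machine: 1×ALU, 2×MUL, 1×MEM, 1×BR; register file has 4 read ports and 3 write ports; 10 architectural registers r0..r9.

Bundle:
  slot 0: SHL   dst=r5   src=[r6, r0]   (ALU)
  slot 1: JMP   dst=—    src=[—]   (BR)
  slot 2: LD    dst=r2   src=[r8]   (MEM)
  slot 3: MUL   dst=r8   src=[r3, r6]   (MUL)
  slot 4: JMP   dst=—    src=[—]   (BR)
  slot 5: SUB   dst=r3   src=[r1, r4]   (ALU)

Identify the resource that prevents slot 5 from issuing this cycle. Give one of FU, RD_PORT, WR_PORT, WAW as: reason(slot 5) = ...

  0. ALU→r5 ⇒ go  {0A/2Mu/1Ld/1B | 2r 2w}
  1. BR ⇒ go  {0A/2Mu/1Ld/0B | 2r 2w}
  2. MEM→r2 ⇒ go  {0A/2Mu/0Ld/0B | 1r 1w}
  3. MUL→r8 ⇒ no(RD_PORT)  {0A/2Mu/0Ld/0B | 1r 1w}
  4. BR ⇒ no(FU)  {0A/2Mu/0Ld/0B | 1r 1w}
  5. ALU→r3 ⇒ no(FU)  {0A/2Mu/0Ld/0B | 1r 1w}

reason(slot 5) = FU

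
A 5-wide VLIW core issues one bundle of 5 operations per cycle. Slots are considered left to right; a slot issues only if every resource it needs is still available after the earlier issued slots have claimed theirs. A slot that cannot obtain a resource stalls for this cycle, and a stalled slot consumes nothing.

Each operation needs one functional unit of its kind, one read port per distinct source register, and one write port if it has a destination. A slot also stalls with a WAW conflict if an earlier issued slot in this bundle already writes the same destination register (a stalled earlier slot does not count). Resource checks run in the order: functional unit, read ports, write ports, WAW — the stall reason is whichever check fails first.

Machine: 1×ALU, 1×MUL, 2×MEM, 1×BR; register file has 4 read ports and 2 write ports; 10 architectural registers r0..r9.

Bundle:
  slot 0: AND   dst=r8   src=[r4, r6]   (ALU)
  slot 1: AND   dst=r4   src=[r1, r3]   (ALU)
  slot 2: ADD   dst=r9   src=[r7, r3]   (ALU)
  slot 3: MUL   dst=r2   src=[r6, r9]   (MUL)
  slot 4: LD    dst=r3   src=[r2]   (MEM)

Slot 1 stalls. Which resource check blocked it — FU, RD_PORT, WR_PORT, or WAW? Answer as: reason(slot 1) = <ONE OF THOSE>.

reason(slot 1) = FU

(0) want 1×ALU +2rd +1wr — yes → AL0|MU1|ME2|BR1|rd2|wr1
(1) want 1×ALU +2rd +1wr — FU → AL0|MU1|ME2|BR1|rd2|wr1
(2) want 1×ALU +2rd +1wr — FU → AL0|MU1|ME2|BR1|rd2|wr1
(3) want 1×MUL +2rd +1wr — yes → AL0|MU0|ME2|BR1|rd0|wr0
(4) want 1×MEM +1rd +1wr — RD_PORT → AL0|MU0|ME2|BR1|rd0|wr0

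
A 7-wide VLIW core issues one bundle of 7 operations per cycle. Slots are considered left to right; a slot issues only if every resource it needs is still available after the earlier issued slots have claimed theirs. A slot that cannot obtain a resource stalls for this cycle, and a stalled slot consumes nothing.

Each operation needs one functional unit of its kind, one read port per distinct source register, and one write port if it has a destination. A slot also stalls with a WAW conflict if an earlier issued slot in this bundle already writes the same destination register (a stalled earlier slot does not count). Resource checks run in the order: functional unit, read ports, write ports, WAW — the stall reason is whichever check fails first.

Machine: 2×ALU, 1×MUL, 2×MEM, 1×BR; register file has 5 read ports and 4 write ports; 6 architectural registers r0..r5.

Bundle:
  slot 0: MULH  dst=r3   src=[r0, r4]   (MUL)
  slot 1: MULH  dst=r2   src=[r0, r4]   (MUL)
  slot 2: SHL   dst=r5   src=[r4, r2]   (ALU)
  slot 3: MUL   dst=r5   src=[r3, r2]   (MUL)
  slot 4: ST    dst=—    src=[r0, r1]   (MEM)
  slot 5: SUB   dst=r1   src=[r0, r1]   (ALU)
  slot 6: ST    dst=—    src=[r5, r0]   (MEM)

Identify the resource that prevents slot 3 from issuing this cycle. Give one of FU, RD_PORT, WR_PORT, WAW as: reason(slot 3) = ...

reason(slot 3) = FU

[0] MUL needs rd=2 wr=1: ok; after: ALU=2 MUL=0 MEM=2 BR=1, R=3, W=3
[1] MUL needs rd=2 wr=1: FU; after: ALU=2 MUL=0 MEM=2 BR=1, R=3, W=3
[2] ALU needs rd=2 wr=1: ok; after: ALU=1 MUL=0 MEM=2 BR=1, R=1, W=2
[3] MUL needs rd=2 wr=1: FU; after: ALU=1 MUL=0 MEM=2 BR=1, R=1, W=2
[4] MEM needs rd=2 wr=0: RD_PORT; after: ALU=1 MUL=0 MEM=2 BR=1, R=1, W=2
[5] ALU needs rd=2 wr=1: RD_PORT; after: ALU=1 MUL=0 MEM=2 BR=1, R=1, W=2
[6] MEM needs rd=2 wr=0: RD_PORT; after: ALU=1 MUL=0 MEM=2 BR=1, R=1, W=2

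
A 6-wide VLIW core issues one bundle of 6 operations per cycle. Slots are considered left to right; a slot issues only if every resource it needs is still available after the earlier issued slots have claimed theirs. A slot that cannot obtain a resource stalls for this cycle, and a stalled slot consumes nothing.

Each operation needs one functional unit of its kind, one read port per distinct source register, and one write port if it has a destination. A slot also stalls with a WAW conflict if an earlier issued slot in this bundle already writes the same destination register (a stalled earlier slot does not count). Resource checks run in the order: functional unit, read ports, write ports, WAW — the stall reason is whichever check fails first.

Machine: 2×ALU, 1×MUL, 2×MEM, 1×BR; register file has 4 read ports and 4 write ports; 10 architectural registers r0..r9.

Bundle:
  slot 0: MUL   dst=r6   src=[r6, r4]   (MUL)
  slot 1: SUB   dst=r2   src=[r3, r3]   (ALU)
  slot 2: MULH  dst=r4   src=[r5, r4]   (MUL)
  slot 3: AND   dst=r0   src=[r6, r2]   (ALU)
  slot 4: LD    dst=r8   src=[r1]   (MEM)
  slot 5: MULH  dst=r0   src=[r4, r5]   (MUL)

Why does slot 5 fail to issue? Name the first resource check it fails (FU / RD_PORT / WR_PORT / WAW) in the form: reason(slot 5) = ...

reason(slot 5) = FU

#0 MUL src=r6,r4 dispatched  <A:2 Mu:0 Ld:2 B:1 rd:2 wr:3>
#1 ALU src=r3,r3 dispatched  <A:1 Mu:0 Ld:2 B:1 rd:1 wr:2>
#2 MUL src=r5,r4 held:FU  <A:1 Mu:0 Ld:2 B:1 rd:1 wr:2>
#3 ALU src=r6,r2 held:RD_PORT  <A:1 Mu:0 Ld:2 B:1 rd:1 wr:2>
#4 MEM src=r1 dispatched  <A:1 Mu:0 Ld:1 B:1 rd:0 wr:1>
#5 MUL src=r4,r5 held:FU  <A:1 Mu:0 Ld:1 B:1 rd:0 wr:1>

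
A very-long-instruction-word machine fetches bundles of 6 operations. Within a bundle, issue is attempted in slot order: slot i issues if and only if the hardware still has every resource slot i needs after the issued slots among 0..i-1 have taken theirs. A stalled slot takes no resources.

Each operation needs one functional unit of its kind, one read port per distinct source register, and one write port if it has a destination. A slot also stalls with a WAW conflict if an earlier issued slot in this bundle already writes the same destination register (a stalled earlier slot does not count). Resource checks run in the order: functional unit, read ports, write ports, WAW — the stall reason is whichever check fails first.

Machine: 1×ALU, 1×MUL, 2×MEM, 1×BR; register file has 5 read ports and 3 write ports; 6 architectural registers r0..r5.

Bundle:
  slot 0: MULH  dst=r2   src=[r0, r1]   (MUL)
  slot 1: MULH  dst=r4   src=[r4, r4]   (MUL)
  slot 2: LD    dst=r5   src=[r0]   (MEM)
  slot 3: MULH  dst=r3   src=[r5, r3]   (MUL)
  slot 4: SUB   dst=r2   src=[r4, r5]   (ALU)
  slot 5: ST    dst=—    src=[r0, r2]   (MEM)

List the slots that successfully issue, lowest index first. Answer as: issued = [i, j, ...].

[0] MUL needs rd=2 wr=1: ok; after: ALU=1 MUL=0 MEM=2 BR=1, R=3, W=2
[1] MUL needs rd=1 wr=1: FU; after: ALU=1 MUL=0 MEM=2 BR=1, R=3, W=2
[2] MEM needs rd=1 wr=1: ok; after: ALU=1 MUL=0 MEM=1 BR=1, R=2, W=1
[3] MUL needs rd=2 wr=1: FU; after: ALU=1 MUL=0 MEM=1 BR=1, R=2, W=1
[4] ALU needs rd=2 wr=1: WAW; after: ALU=1 MUL=0 MEM=1 BR=1, R=2, W=1
[5] MEM needs rd=2 wr=0: ok; after: ALU=1 MUL=0 MEM=0 BR=1, R=0, W=1

issued = [0, 2, 5]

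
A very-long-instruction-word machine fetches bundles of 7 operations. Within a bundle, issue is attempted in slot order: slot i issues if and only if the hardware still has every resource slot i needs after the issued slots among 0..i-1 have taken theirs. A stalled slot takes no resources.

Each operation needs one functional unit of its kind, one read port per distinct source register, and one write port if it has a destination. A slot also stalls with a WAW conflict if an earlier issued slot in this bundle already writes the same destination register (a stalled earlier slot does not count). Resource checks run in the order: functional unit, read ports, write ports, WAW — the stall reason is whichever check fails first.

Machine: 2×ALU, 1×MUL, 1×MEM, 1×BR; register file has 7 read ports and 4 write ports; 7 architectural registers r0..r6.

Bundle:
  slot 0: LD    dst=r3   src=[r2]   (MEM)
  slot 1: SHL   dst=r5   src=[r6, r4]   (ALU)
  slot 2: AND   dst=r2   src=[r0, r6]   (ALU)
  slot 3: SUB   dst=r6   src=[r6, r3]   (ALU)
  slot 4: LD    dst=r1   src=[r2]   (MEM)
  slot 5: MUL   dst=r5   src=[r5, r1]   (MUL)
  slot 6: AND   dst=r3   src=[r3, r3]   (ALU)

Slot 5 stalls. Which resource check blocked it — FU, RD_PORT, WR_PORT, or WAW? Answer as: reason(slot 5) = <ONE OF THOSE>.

#0 MEM src=r2 dispatched  <A:2 Mu:1 Ld:0 B:1 rd:6 wr:3>
#1 ALU src=r6,r4 dispatched  <A:1 Mu:1 Ld:0 B:1 rd:4 wr:2>
#2 ALU src=r0,r6 dispatched  <A:0 Mu:1 Ld:0 B:1 rd:2 wr:1>
#3 ALU src=r6,r3 held:FU  <A:0 Mu:1 Ld:0 B:1 rd:2 wr:1>
#4 MEM src=r2 held:FU  <A:0 Mu:1 Ld:0 B:1 rd:2 wr:1>
#5 MUL src=r5,r1 held:WAW  <A:0 Mu:1 Ld:0 B:1 rd:2 wr:1>
#6 ALU src=r3,r3 held:FU  <A:0 Mu:1 Ld:0 B:1 rd:2 wr:1>

reason(slot 5) = WAW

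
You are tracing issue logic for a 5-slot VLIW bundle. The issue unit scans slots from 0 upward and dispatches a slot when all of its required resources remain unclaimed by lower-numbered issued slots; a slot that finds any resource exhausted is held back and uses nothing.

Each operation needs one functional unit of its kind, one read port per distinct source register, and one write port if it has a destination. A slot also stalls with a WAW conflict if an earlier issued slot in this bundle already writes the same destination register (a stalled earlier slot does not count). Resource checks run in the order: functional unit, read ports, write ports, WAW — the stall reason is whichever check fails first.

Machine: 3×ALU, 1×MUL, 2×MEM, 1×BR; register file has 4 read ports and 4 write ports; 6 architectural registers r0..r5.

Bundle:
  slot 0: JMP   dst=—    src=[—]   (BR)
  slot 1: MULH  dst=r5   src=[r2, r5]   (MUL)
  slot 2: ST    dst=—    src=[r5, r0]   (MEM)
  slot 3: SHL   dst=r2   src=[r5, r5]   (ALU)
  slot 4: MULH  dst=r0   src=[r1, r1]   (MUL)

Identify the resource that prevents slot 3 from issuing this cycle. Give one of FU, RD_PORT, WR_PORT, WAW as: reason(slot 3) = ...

(0) want 1×BR +0rd +0wr — yes → AL3|MU1|ME2|BR0|rd4|wr4
(1) want 1×MUL +2rd +1wr — yes → AL3|MU0|ME2|BR0|rd2|wr3
(2) want 1×MEM +2rd +0wr — yes → AL3|MU0|ME1|BR0|rd0|wr3
(3) want 1×ALU +1rd +1wr — RD_PORT → AL3|MU0|ME1|BR0|rd0|wr3
(4) want 1×MUL +1rd +1wr — FU → AL3|MU0|ME1|BR0|rd0|wr3

reason(slot 3) = RD_PORT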